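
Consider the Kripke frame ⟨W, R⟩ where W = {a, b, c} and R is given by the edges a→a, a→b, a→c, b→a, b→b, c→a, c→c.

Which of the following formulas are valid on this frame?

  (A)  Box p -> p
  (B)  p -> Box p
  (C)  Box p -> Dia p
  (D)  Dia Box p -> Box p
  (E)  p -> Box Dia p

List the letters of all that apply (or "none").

A, C, E

R is reflexive: each world relates to itself.
R is symmetric: every R-edge is matched by its reverse.
R is not euclidean: a R b and a R c but not b R c.
R is serial: every world has an R-successor.
R is not a subset of the identity: a R b with a ≠ b.
(A) Box p -> p is axiom T; it is valid on a frame exactly when R is reflexive. R is reflexive, so valid.
(B) p -> Box p is equivalent to ◇p→p; it holds exactly when R ⊆ identity. Here R ⊄ identity — not valid.
(C) Box p -> Dia p is axiom D; it is valid on a frame exactly when R is serial. R is serial, so valid.
(D) Dia Box p -> Box p (the dual of axiom 5) characterises the euclidean frames. R is not euclidean — not valid.
(E) p -> Box Dia p is axiom B, which corresponds to symmetry. R is symmetric — valid.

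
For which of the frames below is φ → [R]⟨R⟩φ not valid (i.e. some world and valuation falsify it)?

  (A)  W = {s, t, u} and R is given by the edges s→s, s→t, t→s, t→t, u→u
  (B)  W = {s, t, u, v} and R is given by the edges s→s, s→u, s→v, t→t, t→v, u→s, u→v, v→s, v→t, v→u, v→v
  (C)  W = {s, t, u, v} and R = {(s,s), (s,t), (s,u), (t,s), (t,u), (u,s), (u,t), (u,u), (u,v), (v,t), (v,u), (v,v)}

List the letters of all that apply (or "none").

C

The schema φ → [R]⟨R⟩φ is axiom B; it is valid on a frame iff R is symmetric.
(A) R is symmetric (every R-edge is matched by its reverse), so the schema is valid here.
(B) R is symmetric (every R-edge is matched by its reverse), so the schema is valid here.
(C) R is not symmetric (v R t but not t R v), so the schema fails here.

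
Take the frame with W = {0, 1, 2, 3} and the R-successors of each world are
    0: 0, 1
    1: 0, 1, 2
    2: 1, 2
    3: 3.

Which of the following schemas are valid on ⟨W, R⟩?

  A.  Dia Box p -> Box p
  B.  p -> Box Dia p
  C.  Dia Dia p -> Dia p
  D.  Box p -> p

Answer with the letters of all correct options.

B, D

R is reflexive: each world relates to itself.
R is symmetric: every R-edge is matched by its reverse.
R is not transitive: 0 R 1 and 1 R 2 but not 0 R 2.
R is not euclidean: 1 R 0 and 1 R 2 but not 0 R 2.
(A) Dia Box p -> Box p (the dual of axiom 5) characterises the euclidean frames. R is not euclidean — not valid.
(B) p -> Box Dia p is axiom B; it is valid on a frame exactly when R is symmetric. R is symmetric, so valid.
(C) Dia Dia p -> Dia p is the dual of axiom 4; it is valid on a frame exactly when R is transitive. R is not transitive, so not valid.
(D) Box p -> p is axiom T; it is valid on a frame exactly when R is reflexive. R is reflexive, so valid.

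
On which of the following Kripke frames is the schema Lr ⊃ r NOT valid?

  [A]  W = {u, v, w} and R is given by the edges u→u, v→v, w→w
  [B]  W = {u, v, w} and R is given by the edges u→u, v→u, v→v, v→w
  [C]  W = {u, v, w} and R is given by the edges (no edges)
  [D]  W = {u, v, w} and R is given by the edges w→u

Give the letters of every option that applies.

B, C, D

The schema Lr ⊃ r is axiom T; it is valid on a frame iff R is reflexive.
(A) R is reflexive (each world relates to itself), so the schema is valid here.
(B) R is not reflexive (not w R w), so the schema fails here.
(C) R is not reflexive (not u R u), so the schema fails here.
(D) R is not reflexive (not u R u), so the schema fails here.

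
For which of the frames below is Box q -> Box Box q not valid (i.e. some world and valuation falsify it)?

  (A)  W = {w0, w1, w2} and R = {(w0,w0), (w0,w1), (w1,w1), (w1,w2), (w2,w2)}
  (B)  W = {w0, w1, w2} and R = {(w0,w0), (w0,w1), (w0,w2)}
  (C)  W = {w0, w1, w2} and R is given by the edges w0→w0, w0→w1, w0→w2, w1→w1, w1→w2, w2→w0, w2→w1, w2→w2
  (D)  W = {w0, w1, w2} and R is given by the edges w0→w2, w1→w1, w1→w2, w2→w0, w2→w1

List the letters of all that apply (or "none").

The schema Box q -> Box Box q is axiom 4; it is valid on a frame iff R is transitive.
(A) R is not transitive (w0 R w1 and w1 R w2 but not w0 R w2), so the schema fails here.
(B) R is transitive (R is closed under composition), so the schema is valid here.
(C) R is not transitive (w1 R w2 and w2 R w0 but not w1 R w0), so the schema fails here.
(D) R is not transitive (w0 R w2 and w2 R w0 but not w0 R w0), so the schema fails here.

A, C, D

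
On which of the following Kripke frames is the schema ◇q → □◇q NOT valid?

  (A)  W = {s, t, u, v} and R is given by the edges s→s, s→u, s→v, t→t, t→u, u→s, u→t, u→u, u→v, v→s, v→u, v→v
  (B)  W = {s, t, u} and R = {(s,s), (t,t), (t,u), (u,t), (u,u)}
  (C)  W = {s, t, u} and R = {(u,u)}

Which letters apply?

The schema ◇q → □◇q is axiom 5; it is valid on a frame iff R is euclidean.
(A) R is not euclidean (u R s and u R t but not s R t), so the schema fails here.
(B) R is euclidean (any two R-successors of the same world are R-related), so the schema is valid here.
(C) R is euclidean (any two R-successors of the same world are R-related), so the schema is valid here.

A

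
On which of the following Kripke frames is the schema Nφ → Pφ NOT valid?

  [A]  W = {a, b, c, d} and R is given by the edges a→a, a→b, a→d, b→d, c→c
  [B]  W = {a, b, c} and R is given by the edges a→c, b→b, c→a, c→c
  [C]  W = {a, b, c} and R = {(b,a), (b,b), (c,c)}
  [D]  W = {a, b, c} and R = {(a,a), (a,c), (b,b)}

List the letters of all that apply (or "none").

A, C, D

The schema Nφ → Pφ is axiom D; it is valid on a frame iff R is serial.
(A) R is not serial (d has no R-successor), so the schema fails here.
(B) R is serial (every world has an R-successor), so the schema is valid here.
(C) R is not serial (a has no R-successor), so the schema fails here.
(D) R is not serial (c has no R-successor), so the schema fails here.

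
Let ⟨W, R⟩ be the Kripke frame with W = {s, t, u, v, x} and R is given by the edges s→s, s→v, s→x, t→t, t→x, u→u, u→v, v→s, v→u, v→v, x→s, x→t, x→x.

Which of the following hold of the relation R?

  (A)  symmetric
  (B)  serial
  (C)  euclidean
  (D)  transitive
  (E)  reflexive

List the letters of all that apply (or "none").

A, B, E

(A) symmetric: every R-edge is matched by its reverse.
(B) serial: every world has an R-successor.
(C) not euclidean: s R v and s R x but not v R x.
(D) not transitive: s R v and v R u but not s R u.
(E) reflexive: each world relates to itself.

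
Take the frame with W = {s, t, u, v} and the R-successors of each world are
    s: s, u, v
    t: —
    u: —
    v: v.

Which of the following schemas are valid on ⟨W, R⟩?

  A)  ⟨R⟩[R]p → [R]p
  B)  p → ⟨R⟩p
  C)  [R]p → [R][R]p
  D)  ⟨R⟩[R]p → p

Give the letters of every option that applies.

C

R is not reflexive: not t R t.
R is not symmetric: s R u but not u R s.
R is transitive: R is closed under composition.
R is not euclidean: s R u and s R s but not u R s.
(A) the dual of axiom 5: valid iff R is euclidean. R is not euclidean — not valid.
(B) p → ⟨R⟩p is the dual of axiom T; it is valid on a frame exactly when R is reflexive. R is not reflexive, so not valid.
(C) [R]p → [R][R]p (axiom 4) characterises the transitive frames. R is transitive — valid.
(D) ⟨R⟩[R]p → p (the dual of axiom B) characterises the symmetric frames. R is not symmetric — not valid.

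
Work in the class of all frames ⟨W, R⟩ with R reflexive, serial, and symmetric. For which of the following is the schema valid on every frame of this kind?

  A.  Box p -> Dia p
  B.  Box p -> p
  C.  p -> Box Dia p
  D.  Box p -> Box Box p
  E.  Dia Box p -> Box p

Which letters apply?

A, B, C

(A) Box p -> Dia p is axiom D; it is valid on a frame exactly when R is serial. Every such R is serial, so valid.
(B) axiom T: valid iff R is reflexive. Every such R is reflexive — valid.
(C) p -> Box Dia p is axiom B, which corresponds to symmetry. Every such R is symmetric — valid.
(D) Box p -> Box Box p is axiom 4; it is valid on a frame exactly when R is transitive. Such an R need not be transitive, so not valid.
(E) the dual of axiom 5: valid iff R is euclidean. Such an R need not be euclidean — not valid.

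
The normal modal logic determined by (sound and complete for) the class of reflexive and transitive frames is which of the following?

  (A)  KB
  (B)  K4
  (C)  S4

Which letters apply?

(A) KB is determined by the class of symmetric frames.
(B) K4 is determined by the class of transitive frames.
(C) S4 is determined by exactly this class.

C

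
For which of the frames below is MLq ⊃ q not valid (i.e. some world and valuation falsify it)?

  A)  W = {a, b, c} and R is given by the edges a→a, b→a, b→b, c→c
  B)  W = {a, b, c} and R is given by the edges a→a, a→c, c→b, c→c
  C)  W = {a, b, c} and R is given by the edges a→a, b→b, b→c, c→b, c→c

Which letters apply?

A, B

The schema MLq ⊃ q is the dual of axiom B; it is valid on a frame iff R is symmetric.
(A) R is not symmetric (b R a but not a R b), so the schema fails here.
(B) R is not symmetric (a R c but not c R a), so the schema fails here.
(C) R is symmetric (every R-edge is matched by its reverse), so the schema is valid here.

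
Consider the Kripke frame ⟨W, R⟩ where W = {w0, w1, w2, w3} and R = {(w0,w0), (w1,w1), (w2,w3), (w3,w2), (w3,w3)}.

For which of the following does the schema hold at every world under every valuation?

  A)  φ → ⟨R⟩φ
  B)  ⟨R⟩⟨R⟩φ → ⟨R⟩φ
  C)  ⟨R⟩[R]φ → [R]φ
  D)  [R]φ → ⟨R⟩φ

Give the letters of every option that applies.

D

R is not reflexive: not w2 R w2.
R is not transitive: w2 R w3 and w3 R w2 but not w2 R w2.
R is not euclidean: w3 R w2 and w3 R w2 but not w2 R w2.
R is serial: every world has an R-successor.
(A) φ → ⟨R⟩φ is the dual of axiom T, which corresponds to reflexivity. R is not reflexive — not valid.
(B) ⟨R⟩⟨R⟩φ → ⟨R⟩φ is the dual of axiom 4, which corresponds to transitivity. R is not transitive — not valid.
(C) the dual of axiom 5: valid iff R is euclidean. R is not euclidean — not valid.
(D) [R]φ → ⟨R⟩φ is axiom D, which corresponds to seriality. R is serial — valid.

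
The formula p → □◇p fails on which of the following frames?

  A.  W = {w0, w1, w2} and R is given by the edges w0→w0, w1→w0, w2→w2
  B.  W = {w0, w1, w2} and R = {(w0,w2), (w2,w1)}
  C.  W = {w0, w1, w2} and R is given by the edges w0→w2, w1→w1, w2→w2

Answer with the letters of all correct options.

The schema p → □◇p is axiom B; it is valid on a frame iff R is symmetric.
(A) R is not symmetric (w1 R w0 but not w0 R w1), so the schema fails here.
(B) R is not symmetric (w0 R w2 but not w2 R w0), so the schema fails here.
(C) R is not symmetric (w0 R w2 but not w2 R w0), so the schema fails here.

A, B, C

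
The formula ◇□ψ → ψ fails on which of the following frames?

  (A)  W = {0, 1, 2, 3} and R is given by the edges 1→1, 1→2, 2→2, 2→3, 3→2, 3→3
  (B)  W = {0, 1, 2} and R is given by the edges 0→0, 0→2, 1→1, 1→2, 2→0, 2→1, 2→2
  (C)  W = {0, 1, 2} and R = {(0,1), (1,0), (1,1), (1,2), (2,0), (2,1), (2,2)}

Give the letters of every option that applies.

A, C

The schema ◇□ψ → ψ is the dual of axiom B; it is valid on a frame iff R is symmetric.
(A) R is not symmetric (1 R 2 but not 2 R 1), so the schema fails here.
(B) R is symmetric (every R-edge is matched by its reverse), so the schema is valid here.
(C) R is not symmetric (2 R 0 but not 0 R 2), so the schema fails here.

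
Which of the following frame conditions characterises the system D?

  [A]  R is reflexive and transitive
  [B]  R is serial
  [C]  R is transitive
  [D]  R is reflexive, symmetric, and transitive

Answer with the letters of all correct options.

(A) this class determines S4, not D.
(B) D is sound and complete for exactly this class.
(C) this class determines K4, not D.
(D) this class determines S5, not D.

B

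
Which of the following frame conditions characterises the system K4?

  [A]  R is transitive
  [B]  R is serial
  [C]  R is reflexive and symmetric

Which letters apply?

A

(A) K4 is sound and complete for exactly this class.
(B) this class determines D, not K4.
(C) this class determines B (= KTB), not K4.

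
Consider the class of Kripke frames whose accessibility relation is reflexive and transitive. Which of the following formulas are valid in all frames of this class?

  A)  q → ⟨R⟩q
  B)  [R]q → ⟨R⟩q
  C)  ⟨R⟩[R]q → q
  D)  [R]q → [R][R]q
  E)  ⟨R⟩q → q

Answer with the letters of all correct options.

A, B, D

Reflexive relations are serial.
(A) q → ⟨R⟩q is the dual of axiom T; it is valid on a frame exactly when R is reflexive. Every such R is reflexive, so valid.
(B) [R]q → ⟨R⟩q is axiom D, which corresponds to seriality. Every such R is serial — valid.
(C) ⟨R⟩[R]q → q (the dual of axiom B) characterises the symmetric frames. Such an R need not be symmetric — not valid.
(D) [R]q → [R][R]q is axiom 4, which corresponds to transitivity. Every such R is transitive — valid.
(E) ⟨R⟩q → q (the converse of T) corresponds to R being a subset of the identity. Such an R need not be a subset of the identity, so not valid.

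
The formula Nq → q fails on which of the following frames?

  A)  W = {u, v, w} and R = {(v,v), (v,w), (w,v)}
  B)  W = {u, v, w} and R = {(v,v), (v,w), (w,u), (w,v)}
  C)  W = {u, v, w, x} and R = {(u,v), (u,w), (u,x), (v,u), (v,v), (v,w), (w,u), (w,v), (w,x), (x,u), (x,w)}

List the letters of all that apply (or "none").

A, B, C

The schema Nq → q is axiom T; it is valid on a frame iff R is reflexive.
(A) R is not reflexive (not u R u), so the schema fails here.
(B) R is not reflexive (not u R u), so the schema fails here.
(C) R is not reflexive (not u R u), so the schema fails here.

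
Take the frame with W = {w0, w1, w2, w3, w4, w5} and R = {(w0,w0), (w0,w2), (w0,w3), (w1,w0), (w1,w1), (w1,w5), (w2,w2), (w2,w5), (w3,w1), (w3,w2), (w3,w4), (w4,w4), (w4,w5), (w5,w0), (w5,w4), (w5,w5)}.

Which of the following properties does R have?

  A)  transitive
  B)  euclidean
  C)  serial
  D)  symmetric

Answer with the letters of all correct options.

C

(A) not transitive: w0 R w2 and w2 R w5 but not w0 R w5.
(B) not euclidean: w0 R w2 and w0 R w0 but not w2 R w0.
(C) serial: every world has an R-successor.
(D) not symmetric: w0 R w2 but not w2 R w0.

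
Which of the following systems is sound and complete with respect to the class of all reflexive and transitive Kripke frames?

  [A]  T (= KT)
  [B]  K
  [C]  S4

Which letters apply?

(A) T (= KT) is determined by the class of reflexive frames.
(B) K is determined by the class of arbitrary frames.
(C) S4 is determined by exactly this class.

C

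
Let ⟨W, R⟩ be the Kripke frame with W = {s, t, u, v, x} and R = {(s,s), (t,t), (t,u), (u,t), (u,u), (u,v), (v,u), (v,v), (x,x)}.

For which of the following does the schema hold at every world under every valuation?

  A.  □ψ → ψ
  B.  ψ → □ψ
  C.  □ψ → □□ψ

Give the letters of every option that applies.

A

R is reflexive: each world relates to itself.
R is not transitive: t R u and u R v but not t R v.
R is not a subset of the identity: t R u with t ≠ u.
(A) □ψ → ψ is axiom T, which corresponds to reflexivity. R is reflexive — valid.
(B) ψ → □ψ is equivalent to ◇p→p; it holds exactly when R ⊆ identity. Here R ⊄ identity — not valid.
(C) □ψ → □□ψ (axiom 4) characterises the transitive frames. R is not transitive — not valid.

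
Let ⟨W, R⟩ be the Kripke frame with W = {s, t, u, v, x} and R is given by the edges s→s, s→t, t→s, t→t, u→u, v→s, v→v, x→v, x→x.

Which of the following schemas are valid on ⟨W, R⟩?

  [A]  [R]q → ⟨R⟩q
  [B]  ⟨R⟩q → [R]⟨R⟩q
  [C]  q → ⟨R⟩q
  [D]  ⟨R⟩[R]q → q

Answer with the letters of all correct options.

R is reflexive: each world relates to itself.
R is not symmetric: v R s but not s R v.
R is not euclidean: v R s and v R v but not s R v.
R is serial: every world has an R-successor.
(A) [R]q → ⟨R⟩q is axiom D, which corresponds to seriality. R is serial — valid.
(B) ⟨R⟩q → [R]⟨R⟩q is axiom 5; it is valid on a frame exactly when R is euclidean. R is not euclidean, so not valid.
(C) q → ⟨R⟩q is the dual of axiom T; it is valid on a frame exactly when R is reflexive. R is reflexive, so valid.
(D) ⟨R⟩[R]q → q is the dual of axiom B; it is valid on a frame exactly when R is symmetric. R is not symmetric, so not valid.

A, C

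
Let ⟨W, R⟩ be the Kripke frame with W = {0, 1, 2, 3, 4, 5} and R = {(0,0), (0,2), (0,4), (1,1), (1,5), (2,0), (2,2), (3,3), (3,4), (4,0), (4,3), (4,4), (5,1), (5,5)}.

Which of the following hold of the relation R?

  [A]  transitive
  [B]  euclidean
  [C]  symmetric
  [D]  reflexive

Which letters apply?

C, D

(A) not transitive: 0 R 4 and 4 R 3 but not 0 R 3.
(B) not euclidean: 0 R 2 and 0 R 4 but not 2 R 4.
(C) symmetric: every R-edge is matched by its reverse.
(D) reflexive: each world relates to itself.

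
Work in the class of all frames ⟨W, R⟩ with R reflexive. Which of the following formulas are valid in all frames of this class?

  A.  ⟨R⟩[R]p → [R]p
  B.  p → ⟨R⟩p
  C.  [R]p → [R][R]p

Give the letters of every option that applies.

B

A reflexive relation is serial.
(A) ⟨R⟩[R]p → [R]p is the dual of axiom 5; it is valid on a frame exactly when R is euclidean. Such an R need not be euclidean, so not valid.
(B) p → ⟨R⟩p is the dual of axiom T; it is valid on a frame exactly when R is reflexive. Every such R is reflexive, so valid.
(C) [R]p → [R][R]p is axiom 4, which corresponds to transitivity. Such an R need not be transitive — not valid.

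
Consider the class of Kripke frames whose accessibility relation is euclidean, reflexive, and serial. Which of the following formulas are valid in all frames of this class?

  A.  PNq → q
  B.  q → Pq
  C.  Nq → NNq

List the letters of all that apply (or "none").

A, B, C

A relation that is euclidean, reflexive, and serial is also symmetric and transitive.
(A) the dual of axiom B: valid iff R is symmetric. Every such R is symmetric — valid.
(B) the dual of axiom T: valid iff R is reflexive. Every such R is reflexive — valid.
(C) axiom 4: valid iff R is transitive. Every such R is transitive — valid.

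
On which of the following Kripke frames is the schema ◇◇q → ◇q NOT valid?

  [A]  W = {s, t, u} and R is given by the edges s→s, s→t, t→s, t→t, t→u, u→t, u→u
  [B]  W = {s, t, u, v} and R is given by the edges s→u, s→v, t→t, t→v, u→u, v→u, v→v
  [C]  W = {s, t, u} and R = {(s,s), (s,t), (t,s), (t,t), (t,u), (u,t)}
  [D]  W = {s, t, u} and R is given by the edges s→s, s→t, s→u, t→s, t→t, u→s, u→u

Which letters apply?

The schema ◇◇q → ◇q is the dual of axiom 4; it is valid on a frame iff R is transitive.
(A) R is not transitive (s R t and t R u but not s R u), so the schema fails here.
(B) R is not transitive (t R v and v R u but not t R u), so the schema fails here.
(C) R is not transitive (s R t and t R u but not s R u), so the schema fails here.
(D) R is not transitive (t R s and s R u but not t R u), so the schema fails here.

A, B, C, D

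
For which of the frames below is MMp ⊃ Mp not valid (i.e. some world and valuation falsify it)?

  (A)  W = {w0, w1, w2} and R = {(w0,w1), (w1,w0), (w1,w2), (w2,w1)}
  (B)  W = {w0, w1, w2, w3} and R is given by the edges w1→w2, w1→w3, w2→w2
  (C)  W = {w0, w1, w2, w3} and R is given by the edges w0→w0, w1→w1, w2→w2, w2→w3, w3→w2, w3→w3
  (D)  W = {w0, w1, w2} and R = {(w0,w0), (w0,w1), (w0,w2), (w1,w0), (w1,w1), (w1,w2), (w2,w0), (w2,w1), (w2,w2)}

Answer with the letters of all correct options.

The schema MMp ⊃ Mp is the dual of axiom 4; it is valid on a frame iff R is transitive.
(A) R is not transitive (w0 R w1 and w1 R w0 but not w0 R w0), so the schema fails here.
(B) R is transitive (R is closed under composition), so the schema is valid here.
(C) R is transitive (R is closed under composition), so the schema is valid here.
(D) R is transitive (R is closed under composition), so the schema is valid here.

A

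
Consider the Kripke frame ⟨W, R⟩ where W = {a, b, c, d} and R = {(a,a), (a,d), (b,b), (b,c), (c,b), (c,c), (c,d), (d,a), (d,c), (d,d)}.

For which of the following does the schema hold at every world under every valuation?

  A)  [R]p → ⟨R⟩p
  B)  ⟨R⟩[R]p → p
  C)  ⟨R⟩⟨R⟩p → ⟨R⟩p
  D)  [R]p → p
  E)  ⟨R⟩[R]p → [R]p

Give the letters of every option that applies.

R is reflexive: each world relates to itself.
R is symmetric: every R-edge is matched by its reverse.
R is not transitive: a R d and d R c but not a R c.
R is not euclidean: c R b and c R d but not b R d.
R is serial: every world has an R-successor.
(A) axiom D: valid iff R is serial. R is serial — valid.
(B) ⟨R⟩[R]p → p is the dual of axiom B, which corresponds to symmetry. R is symmetric — valid.
(C) the dual of axiom 4: valid iff R is transitive. R is not transitive — not valid.
(D) axiom T: valid iff R is reflexive. R is reflexive — valid.
(E) ⟨R⟩[R]p → [R]p is the dual of axiom 5, which corresponds to the euclidean property. R is not euclidean — not valid.

A, B, D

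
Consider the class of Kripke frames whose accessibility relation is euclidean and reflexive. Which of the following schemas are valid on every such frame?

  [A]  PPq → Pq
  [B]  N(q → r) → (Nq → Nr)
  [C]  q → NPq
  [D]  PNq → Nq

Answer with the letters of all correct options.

A reflexive euclidean relation is also symmetric (from wRw and wRv the euclidean condition gives vRw) and hence transitive; it is an equivalence relation.
(A) the dual of axiom 4: valid iff R is transitive. Every such R is transitive — valid.
(B) N(q → r) → (Nq → Nr) is axiom K, valid on every Kripke frame — valid.
(C) q → NPq (axiom B) characterises the symmetric frames. Every such R is symmetric — valid.
(D) PNq → Nq (the dual of axiom 5) characterises the euclidean frames. Every such R is euclidean — valid.

A, B, C, D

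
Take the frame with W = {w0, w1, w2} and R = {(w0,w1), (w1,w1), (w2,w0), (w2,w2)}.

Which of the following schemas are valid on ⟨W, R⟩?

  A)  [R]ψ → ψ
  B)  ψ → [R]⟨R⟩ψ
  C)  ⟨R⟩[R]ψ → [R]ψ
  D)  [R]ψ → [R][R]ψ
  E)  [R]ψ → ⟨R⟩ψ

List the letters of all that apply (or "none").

R is not reflexive: not w0 R w0.
R is not symmetric: w0 R w1 but not w1 R w0.
R is not transitive: w2 R w0 and w0 R w1 but not w2 R w1.
R is not euclidean: w2 R w0 and w2 R w2 but not w0 R w2.
R is serial: every world has an R-successor.
(A) [R]ψ → ψ (axiom T) characterises the reflexive frames. R is not reflexive — not valid.
(B) ψ → [R]⟨R⟩ψ is axiom B, which corresponds to symmetry. R is not symmetric — not valid.
(C) ⟨R⟩[R]ψ → [R]ψ is the dual of axiom 5; it is valid on a frame exactly when R is euclidean. R is not euclidean, so not valid.
(D) [R]ψ → [R][R]ψ (axiom 4) characterises the transitive frames. R is not transitive — not valid.
(E) axiom D: valid iff R is serial. R is serial — valid.

E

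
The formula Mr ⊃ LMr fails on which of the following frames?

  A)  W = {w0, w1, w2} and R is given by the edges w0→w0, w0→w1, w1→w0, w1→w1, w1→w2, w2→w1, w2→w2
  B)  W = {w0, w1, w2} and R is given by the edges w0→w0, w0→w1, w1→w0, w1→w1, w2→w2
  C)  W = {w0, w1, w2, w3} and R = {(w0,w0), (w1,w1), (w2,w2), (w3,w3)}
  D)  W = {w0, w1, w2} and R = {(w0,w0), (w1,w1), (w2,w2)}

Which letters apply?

A

The schema Mr ⊃ LMr is axiom 5; it is valid on a frame iff R is euclidean.
(A) R is not euclidean (w1 R w0 and w1 R w2 but not w0 R w2), so the schema fails here.
(B) R is euclidean (any two R-successors of the same world are R-related), so the schema is valid here.
(C) R is euclidean (any two R-successors of the same world are R-related), so the schema is valid here.
(D) R is euclidean (any two R-successors of the same world are R-related), so the schema is valid here.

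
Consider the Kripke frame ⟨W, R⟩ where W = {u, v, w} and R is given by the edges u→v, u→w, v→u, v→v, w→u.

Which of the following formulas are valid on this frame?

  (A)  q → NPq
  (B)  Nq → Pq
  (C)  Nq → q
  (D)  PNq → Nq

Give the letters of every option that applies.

A, B

R is not reflexive: not u R u.
R is symmetric: every R-edge is matched by its reverse.
R is not euclidean: u R v and u R w but not v R w.
R is serial: every world has an R-successor.
(A) q → NPq (axiom B) characterises the symmetric frames. R is symmetric — valid.
(B) Nq → Pq (axiom D) characterises the serial frames. R is serial — valid.
(C) Nq → q is axiom T; it is valid on a frame exactly when R is reflexive. R is not reflexive, so not valid.
(D) PNq → Nq (the dual of axiom 5) characterises the euclidean frames. R is not euclidean — not valid.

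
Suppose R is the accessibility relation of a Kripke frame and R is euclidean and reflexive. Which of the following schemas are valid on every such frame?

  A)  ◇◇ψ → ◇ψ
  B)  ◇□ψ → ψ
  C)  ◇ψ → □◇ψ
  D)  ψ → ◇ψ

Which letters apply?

A reflexive euclidean relation is also symmetric (from wRw and wRv the euclidean condition gives vRw) and hence transitive; it is an equivalence relation.
(A) the dual of axiom 4: valid iff R is transitive. Every such R is transitive — valid.
(B) ◇□ψ → ψ is the dual of axiom B, which corresponds to symmetry. Every such R is symmetric — valid.
(C) ◇ψ → □◇ψ is axiom 5, which corresponds to the euclidean property. Every such R is euclidean — valid.
(D) the dual of axiom T: valid iff R is reflexive. Every such R is reflexive — valid.

A, B, C, D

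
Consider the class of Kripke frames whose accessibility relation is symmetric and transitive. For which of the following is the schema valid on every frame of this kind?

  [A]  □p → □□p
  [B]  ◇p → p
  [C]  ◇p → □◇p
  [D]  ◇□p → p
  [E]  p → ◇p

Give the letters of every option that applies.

A symmetric transitive relation is euclidean (uRv and uRw give vRu by symmetry, then vRw by transitivity).
(A) □p → □□p is axiom 4; it is valid on a frame exactly when R is transitive. Every such R is transitive, so valid.
(B) ◇p → p is the converse of T; it holds exactly when R ⊆ identity. Such an R need not be a subset of the identity — not valid.
(C) ◇p → □◇p (axiom 5) characterises the euclidean frames. Every such R is euclidean — valid.
(D) ◇□p → p (the dual of axiom B) characterises the symmetric frames. Every such R is symmetric — valid.
(E) the dual of axiom T: valid iff R is reflexive. Such an R need not be reflexive — not valid.

A, C, D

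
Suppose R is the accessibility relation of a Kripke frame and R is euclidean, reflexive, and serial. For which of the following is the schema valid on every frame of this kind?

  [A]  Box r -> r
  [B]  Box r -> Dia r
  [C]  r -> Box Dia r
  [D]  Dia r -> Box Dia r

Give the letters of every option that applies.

A, B, C, D

A relation that is euclidean, reflexive, and serial is also symmetric and transitive.
(A) Box r -> r is axiom T; it is valid on a frame exactly when R is reflexive. Every such R is reflexive, so valid.
(B) axiom D: valid iff R is serial. Every such R is serial — valid.
(C) axiom B: valid iff R is symmetric. Every such R is symmetric — valid.
(D) Dia r -> Box Dia r is axiom 5; it is valid on a frame exactly when R is euclidean. Every such R is euclidean, so valid.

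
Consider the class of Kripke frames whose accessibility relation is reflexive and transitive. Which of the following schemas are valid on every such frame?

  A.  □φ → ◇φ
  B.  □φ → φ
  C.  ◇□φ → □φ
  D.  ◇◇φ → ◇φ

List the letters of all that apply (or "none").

A, B, D

Reflexive relations are serial.
(A) □φ → ◇φ is axiom D, which corresponds to seriality. Every such R is serial — valid.
(B) □φ → φ is axiom T; it is valid on a frame exactly when R is reflexive. Every such R is reflexive, so valid.
(C) the dual of axiom 5: valid iff R is euclidean. Such an R need not be euclidean — not valid.
(D) ◇◇φ → ◇φ (the dual of axiom 4) characterises the transitive frames. Every such R is transitive — valid.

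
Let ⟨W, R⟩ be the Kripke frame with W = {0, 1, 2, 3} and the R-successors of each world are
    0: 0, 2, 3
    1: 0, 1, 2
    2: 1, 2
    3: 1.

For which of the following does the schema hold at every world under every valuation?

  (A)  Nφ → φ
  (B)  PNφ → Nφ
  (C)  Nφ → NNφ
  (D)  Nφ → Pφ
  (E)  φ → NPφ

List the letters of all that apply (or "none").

R is not reflexive: not 3 R 3.
R is not symmetric: 0 R 2 but not 2 R 0.
R is not transitive: 0 R 2 and 2 R 1 but not 0 R 1.
R is not euclidean: 0 R 2 and 0 R 0 but not 2 R 0.
R is serial: every world has an R-successor.
(A) Nφ → φ is axiom T; it is valid on a frame exactly when R is reflexive. R is not reflexive, so not valid.
(B) the dual of axiom 5: valid iff R is euclidean. R is not euclidean — not valid.
(C) Nφ → NNφ (axiom 4) characterises the transitive frames. R is not transitive — not valid.
(D) Nφ → Pφ is axiom D, which corresponds to seriality. R is serial — valid.
(E) axiom B: valid iff R is symmetric. R is not symmetric — not valid.

D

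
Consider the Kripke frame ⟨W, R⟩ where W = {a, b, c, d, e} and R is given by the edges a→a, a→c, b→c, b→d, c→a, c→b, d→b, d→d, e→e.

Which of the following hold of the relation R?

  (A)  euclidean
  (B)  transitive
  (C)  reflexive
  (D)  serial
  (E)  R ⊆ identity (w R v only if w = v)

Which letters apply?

(A) not euclidean: b R c and b R d but not c R d.
(B) not transitive: a R c and c R b but not a R b.
(C) not reflexive: not b R b.
(D) serial: every world has an R-successor.
(E) not ⊆ identity: a R c with a ≠ c.

D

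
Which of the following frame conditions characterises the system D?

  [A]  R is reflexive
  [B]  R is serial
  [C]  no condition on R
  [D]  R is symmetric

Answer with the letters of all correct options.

B

(A) this class determines T (= KT), not D.
(B) D is sound and complete for exactly this class.
(C) this class determines K, not D.
(D) this class determines KB, not D.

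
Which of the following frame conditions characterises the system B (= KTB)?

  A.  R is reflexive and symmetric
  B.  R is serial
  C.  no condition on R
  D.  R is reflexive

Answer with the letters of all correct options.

A

(A) B (= KTB) is sound and complete for exactly this class.
(B) this class determines D, not B (= KTB).
(C) this class determines K, not B (= KTB).
(D) this class determines T (= KT), not B (= KTB).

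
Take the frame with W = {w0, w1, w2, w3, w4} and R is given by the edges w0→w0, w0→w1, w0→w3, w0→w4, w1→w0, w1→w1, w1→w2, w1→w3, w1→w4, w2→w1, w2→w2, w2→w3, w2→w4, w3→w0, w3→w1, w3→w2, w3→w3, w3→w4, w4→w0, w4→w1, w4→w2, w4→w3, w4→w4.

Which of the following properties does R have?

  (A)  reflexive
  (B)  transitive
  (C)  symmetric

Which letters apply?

A, C

(A) reflexive: each world relates to itself.
(B) not transitive: w0 R w1 and w1 R w2 but not w0 R w2.
(C) symmetric: every R-edge is matched by its reverse.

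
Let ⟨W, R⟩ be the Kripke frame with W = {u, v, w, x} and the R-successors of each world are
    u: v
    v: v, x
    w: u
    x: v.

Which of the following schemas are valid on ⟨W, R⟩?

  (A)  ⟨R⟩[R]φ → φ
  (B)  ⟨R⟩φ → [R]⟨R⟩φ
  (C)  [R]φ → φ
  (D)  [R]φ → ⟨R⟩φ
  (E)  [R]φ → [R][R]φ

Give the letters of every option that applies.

R is not reflexive: not u R u.
R is not symmetric: u R v but not v R u.
R is not transitive: u R v and v R x but not u R x.
R is not euclidean: v R x and v R x but not x R x.
R is serial: every world has an R-successor.
(A) ⟨R⟩[R]φ → φ is the dual of axiom B, which corresponds to symmetry. R is not symmetric — not valid.
(B) ⟨R⟩φ → [R]⟨R⟩φ is axiom 5; it is valid on a frame exactly when R is euclidean. R is not euclidean, so not valid.
(C) [R]φ → φ is axiom T; it is valid on a frame exactly when R is reflexive. R is not reflexive, so not valid.
(D) [R]φ → ⟨R⟩φ is axiom D, which corresponds to seriality. R is serial — valid.
(E) [R]φ → [R][R]φ is axiom 4; it is valid on a frame exactly when R is transitive. R is not transitive, so not valid.

D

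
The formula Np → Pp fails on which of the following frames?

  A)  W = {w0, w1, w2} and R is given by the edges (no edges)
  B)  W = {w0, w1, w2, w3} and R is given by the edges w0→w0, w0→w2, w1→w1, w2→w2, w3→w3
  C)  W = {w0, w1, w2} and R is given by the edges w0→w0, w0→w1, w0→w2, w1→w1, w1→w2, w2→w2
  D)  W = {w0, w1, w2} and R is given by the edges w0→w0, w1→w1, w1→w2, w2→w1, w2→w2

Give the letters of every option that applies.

A

The schema Np → Pp is axiom D; it is valid on a frame iff R is serial.
(A) R is not serial (w0 has no R-successor), so the schema fails here.
(B) R is serial (every world has an R-successor), so the schema is valid here.
(C) R is serial (every world has an R-successor), so the schema is valid here.
(D) R is serial (every world has an R-successor), so the schema is valid here.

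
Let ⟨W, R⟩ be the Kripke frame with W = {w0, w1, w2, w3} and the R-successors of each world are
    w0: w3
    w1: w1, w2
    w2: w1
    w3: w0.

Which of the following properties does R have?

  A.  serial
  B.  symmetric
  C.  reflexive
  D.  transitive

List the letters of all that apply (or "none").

A, B

(A) serial: every world has an R-successor.
(B) symmetric: every R-edge is matched by its reverse.
(C) not reflexive: not w0 R w0.
(D) not transitive: w0 R w3 and w3 R w0 but not w0 R w0.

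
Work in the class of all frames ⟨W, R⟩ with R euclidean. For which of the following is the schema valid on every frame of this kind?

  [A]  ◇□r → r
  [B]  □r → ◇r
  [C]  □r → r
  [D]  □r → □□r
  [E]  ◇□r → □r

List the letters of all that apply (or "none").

(A) the dual of axiom B: valid iff R is symmetric. Such an R need not be symmetric — not valid.
(B) □r → ◇r is axiom D, which corresponds to seriality. Such an R need not be serial — not valid.
(C) axiom T: valid iff R is reflexive. Such an R need not be reflexive — not valid.
(D) □r → □□r is axiom 4, which corresponds to transitivity. Such an R need not be transitive — not valid.
(E) ◇□r → □r is the dual of axiom 5, which corresponds to the euclidean property. Every such R is euclidean — valid.

E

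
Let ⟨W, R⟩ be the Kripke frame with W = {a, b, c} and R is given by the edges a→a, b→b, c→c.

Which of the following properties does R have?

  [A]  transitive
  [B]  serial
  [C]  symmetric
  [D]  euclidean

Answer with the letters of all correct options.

(A) transitive: R is closed under composition.
(B) serial: every world has an R-successor.
(C) symmetric: every R-edge is matched by its reverse.
(D) euclidean: any two R-successors of the same world are R-related.

A, B, C, D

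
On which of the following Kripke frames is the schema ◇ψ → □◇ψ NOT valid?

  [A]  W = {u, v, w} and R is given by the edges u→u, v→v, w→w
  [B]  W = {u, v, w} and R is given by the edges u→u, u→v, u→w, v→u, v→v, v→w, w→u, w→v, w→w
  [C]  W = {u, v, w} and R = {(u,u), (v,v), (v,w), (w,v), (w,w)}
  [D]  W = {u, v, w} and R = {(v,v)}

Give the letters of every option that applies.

none

The schema ◇ψ → □◇ψ is axiom 5; it is valid on a frame iff R is euclidean.
(A) R is euclidean (any two R-successors of the same world are R-related), so the schema is valid here.
(B) R is euclidean (any two R-successors of the same world are R-related), so the schema is valid here.
(C) R is euclidean (any two R-successors of the same world are R-related), so the schema is valid here.
(D) R is euclidean (any two R-successors of the same world are R-related), so the schema is valid here.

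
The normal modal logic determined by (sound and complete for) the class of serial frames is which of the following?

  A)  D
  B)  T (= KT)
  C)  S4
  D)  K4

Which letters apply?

(A) D is determined by exactly this class.
(B) T (= KT) is determined by the class of reflexive frames.
(C) S4 is determined by the class of reflexive and transitive frames.
(D) K4 is determined by the class of transitive frames.

A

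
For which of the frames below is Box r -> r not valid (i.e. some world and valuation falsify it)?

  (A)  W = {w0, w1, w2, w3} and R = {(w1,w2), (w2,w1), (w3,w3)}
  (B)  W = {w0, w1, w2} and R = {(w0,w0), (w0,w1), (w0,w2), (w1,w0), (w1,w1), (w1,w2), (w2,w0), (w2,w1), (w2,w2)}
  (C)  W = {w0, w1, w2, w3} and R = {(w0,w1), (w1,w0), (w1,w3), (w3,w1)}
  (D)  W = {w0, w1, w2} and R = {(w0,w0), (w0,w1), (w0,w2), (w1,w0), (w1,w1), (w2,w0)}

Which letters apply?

A, C, D

The schema Box r -> r is axiom T; it is valid on a frame iff R is reflexive.
(A) R is not reflexive (not w0 R w0), so the schema fails here.
(B) R is reflexive (each world relates to itself), so the schema is valid here.
(C) R is not reflexive (not w0 R w0), so the schema fails here.
(D) R is not reflexive (not w2 R w2), so the schema fails here.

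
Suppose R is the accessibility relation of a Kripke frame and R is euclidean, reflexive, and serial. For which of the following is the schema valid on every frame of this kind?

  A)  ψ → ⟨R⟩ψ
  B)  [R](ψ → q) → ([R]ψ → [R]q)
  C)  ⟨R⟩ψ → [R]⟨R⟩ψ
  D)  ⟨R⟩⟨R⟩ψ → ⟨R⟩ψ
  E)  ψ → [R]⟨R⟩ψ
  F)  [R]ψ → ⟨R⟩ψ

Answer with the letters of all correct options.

A relation that is euclidean, reflexive, and serial is also symmetric and transitive.
(A) ψ → ⟨R⟩ψ (the dual of axiom T) characterises the reflexive frames. Every such R is reflexive — valid.
(B) this is just K, valid on every normal frame.
(C) ⟨R⟩ψ → [R]⟨R⟩ψ is axiom 5; it is valid on a frame exactly when R is euclidean. Every such R is euclidean, so valid.
(D) ⟨R⟩⟨R⟩ψ → ⟨R⟩ψ (the dual of axiom 4) characterises the transitive frames. Every such R is transitive — valid.
(E) ψ → [R]⟨R⟩ψ (axiom B) characterises the symmetric frames. Every such R is symmetric — valid.
(F) axiom D: valid iff R is serial. Every such R is serial — valid.

A, B, C, D, E, F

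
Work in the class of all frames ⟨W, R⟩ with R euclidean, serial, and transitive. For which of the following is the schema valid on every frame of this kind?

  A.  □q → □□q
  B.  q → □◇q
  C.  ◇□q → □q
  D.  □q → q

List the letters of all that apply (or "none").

(A) □q → □□q is axiom 4, which corresponds to transitivity. Every such R is transitive — valid.
(B) q → □◇q (axiom B) characterises the symmetric frames. Such an R need not be symmetric — not valid.
(C) ◇□q → □q (the dual of axiom 5) characterises the euclidean frames. Every such R is euclidean — valid.
(D) □q → q is axiom T, which corresponds to reflexivity. Such an R need not be reflexive — not valid.

A, C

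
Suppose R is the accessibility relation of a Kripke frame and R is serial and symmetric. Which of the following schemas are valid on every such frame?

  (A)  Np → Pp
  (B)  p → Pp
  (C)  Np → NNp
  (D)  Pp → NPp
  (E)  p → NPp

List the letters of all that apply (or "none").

(A) Np → Pp is axiom D, which corresponds to seriality. Every such R is serial — valid.
(B) p → Pp is the dual of axiom T, which corresponds to reflexivity. Such an R need not be reflexive — not valid.
(C) Np → NNp is axiom 4, which corresponds to transitivity. Such an R need not be transitive — not valid.
(D) Pp → NPp is axiom 5, which corresponds to the euclidean property. Such an R need not be euclidean — not valid.
(E) p → NPp is axiom B; it is valid on a frame exactly when R is symmetric. Every such R is symmetric, so valid.

A, E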